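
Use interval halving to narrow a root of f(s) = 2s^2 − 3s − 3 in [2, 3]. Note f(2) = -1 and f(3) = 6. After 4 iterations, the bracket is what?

[2.125, 2.1875]

m = 2.5, f(m) = 2 (+); new bracket [2, 2.5]
m = 2.25, f(m) = 0.375 (+); new bracket [2, 2.25]
m = 2.125, f(m) = -0.34375 (−); new bracket [2.125, 2.25]
m = 2.1875, f(m) = 0.0078 (+); new bracket [2.125, 2.1875]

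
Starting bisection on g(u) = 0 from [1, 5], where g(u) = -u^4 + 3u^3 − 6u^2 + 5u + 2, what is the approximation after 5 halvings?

midpoint 3: g = -37 < 0 → [1, 3]
midpoint 2: g = -4 < 0 → [1, 2]
midpoint 1.5: g = 1.0625 > 0 → [1.5, 2]
midpoint 1.75: g = -0.9258 < 0 → [1.5, 1.75]
midpoint 1.625: g = 0.1814 > 0 → [1.625, 1.75]

1.625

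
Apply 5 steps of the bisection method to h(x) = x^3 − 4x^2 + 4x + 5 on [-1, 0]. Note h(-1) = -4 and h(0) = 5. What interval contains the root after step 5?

[-0.71875, -0.6875]

midpoint -0.5: h = 1.875 > 0 → [-1, -0.5]
midpoint -0.75: h = -0.671875 < 0 → [-0.75, -0.5]
midpoint -0.625: h = 0.693359 > 0 → [-0.75, -0.625]
midpoint -0.6875: h = 0.0344 > 0 → [-0.75, -0.6875]
midpoint -0.71875: h = -0.3127 < 0 → [-0.71875, -0.6875]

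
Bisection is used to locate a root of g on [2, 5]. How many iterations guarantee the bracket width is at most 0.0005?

13

Width after n steps is 3/2^n. Need 2^n ≥ 3/0.0005 = 6000.
2^12 = 4096 < 6000 ≤ 2^13 = 8192, so n = 13.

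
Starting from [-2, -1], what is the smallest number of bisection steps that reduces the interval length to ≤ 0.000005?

Width after n steps is 1/2^n. Need 2^n ≥ 1/0.000005 = 200000.
2^17 = 131072 < 200000 ≤ 2^18 = 262144, so n = 18.

18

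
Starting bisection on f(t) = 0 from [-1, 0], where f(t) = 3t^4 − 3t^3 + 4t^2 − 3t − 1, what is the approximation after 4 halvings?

t = -0.5 gives f = 2.0625, positive; keep [-0.5, 0]
t = -0.25 gives f = 0.058594, positive; keep [-0.25, 0]
t = -0.125 gives f = -0.555908, negative; keep [-0.25, -0.125]
t = -0.1875 gives f = -0.2734, negative; keep [-0.25, -0.1875]

-0.1875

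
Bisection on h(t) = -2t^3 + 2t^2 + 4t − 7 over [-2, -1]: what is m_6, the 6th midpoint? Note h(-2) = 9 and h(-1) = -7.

-1.609375

h(-1.5) = -1.75 < 0, so the root lies in [-2, -1.5]
h(-1.75) = 2.84375 > 0, so the root lies in [-1.75, -1.5]
h(-1.625) = 0.363281 > 0, so the root lies in [-1.625, -1.5]
h(-1.5625) = -0.7378 < 0, so the root lies in [-1.625, -1.5625]
h(-1.59375) = -0.1985 < 0, so the root lies in [-1.625, -1.59375]
h(-1.609375) = 0.0795 > 0, so the root lies in [-1.609375, -1.59375]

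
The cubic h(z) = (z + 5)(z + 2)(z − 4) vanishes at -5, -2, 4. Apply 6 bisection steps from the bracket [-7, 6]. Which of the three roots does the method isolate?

4

m = -0.5, h(m) = -30.375 (−); new bracket [-0.5, 6]
m = 2.75, h(m) = -46.015625 (−); new bracket [2.75, 6]
m = 4.375, h(m) = 22.412109 (+); new bracket [2.75, 4.375]
m = 3.5625, h(m) = -20.8376 (−); new bracket [3.5625, 4.375]
m = 3.96875, h(m) = -1.6729 (−); new bracket [3.96875, 4.375]
m = 4.171875, h(m) = 9.7294 (+); new bracket [3.96875, 4.171875]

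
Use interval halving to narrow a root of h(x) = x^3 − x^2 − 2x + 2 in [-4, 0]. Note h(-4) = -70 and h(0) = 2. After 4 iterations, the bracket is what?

[-1.5, -1.25]

midpoint -2: h = -6 < 0 → [-2, 0]
midpoint -1: h = 2 > 0 → [-2, -1]
midpoint -1.5: h = -0.625 < 0 → [-1.5, -1]
midpoint -1.25: h = 0.9844 > 0 → [-1.5, -1.25]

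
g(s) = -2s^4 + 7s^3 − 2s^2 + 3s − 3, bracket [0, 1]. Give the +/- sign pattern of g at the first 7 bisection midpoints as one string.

-+--+++

s = 0.5 gives g = -1.25, negative; keep [0.5, 1]
s = 0.75 gives g = 0.445312, positive; keep [0.5, 0.75]
s = 0.625 gives g = -0.502441, negative; keep [0.625, 0.75]
s = 0.6875 gives g = -0.055, negative; keep [0.6875, 0.75]
s = 0.71875 gives g = 0.1884, positive; keep [0.6875, 0.71875]
s = 0.703125 gives g = 0.0651, positive; keep [0.6875, 0.703125]
s = 0.6953125 gives g = 0.0046, positive; keep [0.6875, 0.6953125]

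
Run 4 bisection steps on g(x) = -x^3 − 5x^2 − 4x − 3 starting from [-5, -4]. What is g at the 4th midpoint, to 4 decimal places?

-0.4973

m = -4.5, g(m) = 4.875 (+); new bracket [-4.5, -4]
m = -4.25, g(m) = 0.453125 (+); new bracket [-4.25, -4]
m = -4.125, g(m) = -1.388672 (−); new bracket [-4.25, -4.125]
m = -4.1875, g(m) = -0.4973 (−); new bracket [-4.25, -4.1875]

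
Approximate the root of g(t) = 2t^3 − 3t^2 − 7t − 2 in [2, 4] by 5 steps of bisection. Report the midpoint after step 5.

t = 3 gives g = 4, positive; keep [2, 3]
t = 2.5 gives g = -7, negative; keep [2.5, 3]
t = 2.75 gives g = -2.34375, negative; keep [2.75, 3]
t = 2.875 gives g = 0.6055, positive; keep [2.75, 2.875]
t = 2.8125 gives g = -0.9233, negative; keep [2.8125, 2.875]

2.8125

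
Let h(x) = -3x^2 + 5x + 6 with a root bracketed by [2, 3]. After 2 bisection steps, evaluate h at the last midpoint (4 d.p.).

m = 2.5, h(m) = -0.25 (−); new bracket [2, 2.5]
m = 2.25, h(m) = 2.0625 (+); new bracket [2.25, 2.5]

2.0625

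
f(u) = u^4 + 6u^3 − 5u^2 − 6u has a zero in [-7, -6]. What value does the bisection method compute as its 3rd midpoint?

midpoint -6.5: f = -34.9375 < 0 → [-7, -6.5]
midpoint -6.75: f = 43.347656 > 0 → [-6.75, -6.5]
midpoint -6.625: f = 2.031494 > 0 → [-6.625, -6.5]

-6.625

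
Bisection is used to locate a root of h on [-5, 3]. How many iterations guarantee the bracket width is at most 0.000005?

Width after n steps is 8/2^n. Need 2^n ≥ 8/0.000005 = 1600000.
2^20 = 1048576 < 1600000 ≤ 2^21 = 2097152, so n = 21.

21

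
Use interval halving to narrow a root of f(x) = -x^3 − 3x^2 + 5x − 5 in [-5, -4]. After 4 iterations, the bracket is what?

[-4.4375, -4.375]

midpoint -4.5: f = 2.875 > 0 → [-4.5, -4]
midpoint -4.25: f = -3.671875 < 0 → [-4.5, -4.25]
midpoint -4.375: f = -0.556641 < 0 → [-4.5, -4.375]
midpoint -4.4375: f = 1.1189 > 0 → [-4.4375, -4.375]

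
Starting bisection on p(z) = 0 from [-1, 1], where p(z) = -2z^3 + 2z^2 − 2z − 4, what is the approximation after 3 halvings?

-0.75

midpoint 0: p = -4 < 0 → [-1, 0]
midpoint -0.5: p = -2.25 < 0 → [-1, -0.5]
midpoint -0.75: p = -0.53125 < 0 → [-1, -0.75]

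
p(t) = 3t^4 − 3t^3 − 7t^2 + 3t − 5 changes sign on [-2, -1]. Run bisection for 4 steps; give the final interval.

p(-1.5) = 0.0625 > 0, so the root lies in [-1.5, -1]
p(-1.25) = -6.503906 < 0, so the root lies in [-1.5, -1.25]
p(-1.375) = -3.837158 < 0, so the root lies in [-1.5, -1.375]
p(-1.4375) = -2.0559 < 0, so the root lies in [-1.5, -1.4375]

[-1.5, -1.4375]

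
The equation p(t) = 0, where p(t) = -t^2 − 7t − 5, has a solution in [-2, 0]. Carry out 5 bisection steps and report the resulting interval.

[-0.8125, -0.75]

t = -1 gives p = 1, positive; keep [-1, 0]
t = -0.5 gives p = -1.75, negative; keep [-1, -0.5]
t = -0.75 gives p = -0.3125, negative; keep [-1, -0.75]
t = -0.875 gives p = 0.3594, positive; keep [-0.875, -0.75]
t = -0.8125 gives p = 0.0273, positive; keep [-0.8125, -0.75]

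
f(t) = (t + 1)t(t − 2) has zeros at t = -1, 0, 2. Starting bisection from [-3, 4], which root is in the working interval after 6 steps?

2

t = 0.5 gives f = -1.125, negative; keep [0.5, 4]
t = 2.25 gives f = 1.828125, positive; keep [0.5, 2.25]
t = 1.375 gives f = -2.041016, negative; keep [1.375, 2.25]
t = 1.8125 gives f = -0.9558, negative; keep [1.8125, 2.25]
t = 2.03125 gives f = 0.1924, positive; keep [1.8125, 2.03125]
t = 1.921875 gives f = -0.4387, negative; keep [1.921875, 2.03125]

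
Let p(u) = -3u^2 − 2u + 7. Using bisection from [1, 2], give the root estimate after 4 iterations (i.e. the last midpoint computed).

p(1.5) = -2.75 < 0, so the root lies in [1, 1.5]
p(1.25) = -0.1875 < 0, so the root lies in [1, 1.25]
p(1.125) = 0.953125 > 0, so the root lies in [1.125, 1.25]
p(1.1875) = 0.3945 > 0, so the root lies in [1.1875, 1.25]

1.1875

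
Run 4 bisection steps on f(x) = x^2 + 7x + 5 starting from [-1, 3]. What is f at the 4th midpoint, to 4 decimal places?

midpoint 1: f = 13 > 0 → [-1, 1]
midpoint 0: f = 5 > 0 → [-1, 0]
midpoint -0.5: f = 1.75 > 0 → [-1, -0.5]
midpoint -0.75: f = 0.3125 > 0 → [-1, -0.75]

0.3125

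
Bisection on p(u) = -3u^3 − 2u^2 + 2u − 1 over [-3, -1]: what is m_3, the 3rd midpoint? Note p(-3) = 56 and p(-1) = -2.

-1.25

p(-2) = 11 > 0, so the root lies in [-2, -1]
p(-1.5) = 1.625 > 0, so the root lies in [-1.5, -1]
p(-1.25) = -0.765625 < 0, so the root lies in [-1.5, -1.25]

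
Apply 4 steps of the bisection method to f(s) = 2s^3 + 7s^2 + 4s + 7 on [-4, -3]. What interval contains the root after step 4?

[-3.25, -3.1875]

s = -3.5 gives f = -7, negative; keep [-3.5, -3]
s = -3.25 gives f = -0.71875, negative; keep [-3.25, -3]
s = -3.125 gives f = 1.824219, positive; keep [-3.25, -3.125]
s = -3.1875 gives f = 0.6001, positive; keep [-3.25, -3.1875]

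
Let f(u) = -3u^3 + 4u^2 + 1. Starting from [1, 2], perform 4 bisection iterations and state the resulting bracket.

[1.4375, 1.5]

u = 1.5 gives f = -0.125, negative; keep [1, 1.5]
u = 1.25 gives f = 1.390625, positive; keep [1.25, 1.5]
u = 1.375 gives f = 0.763672, positive; keep [1.375, 1.5]
u = 1.4375 gives f = 0.3542, positive; keep [1.4375, 1.5]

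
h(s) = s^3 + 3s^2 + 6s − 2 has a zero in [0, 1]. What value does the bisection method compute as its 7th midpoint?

0.2890625

s = 0.5 gives h = 1.875, positive; keep [0, 0.5]
s = 0.25 gives h = -0.296875, negative; keep [0.25, 0.5]
s = 0.375 gives h = 0.724609, positive; keep [0.25, 0.375]
s = 0.3125 gives h = 0.1985, positive; keep [0.25, 0.3125]
s = 0.28125 gives h = -0.0529, negative; keep [0.28125, 0.3125]
s = 0.296875 gives h = 0.0718, positive; keep [0.28125, 0.296875]
s = 0.2890625 gives h = 0.0092, positive; keep [0.28125, 0.2890625]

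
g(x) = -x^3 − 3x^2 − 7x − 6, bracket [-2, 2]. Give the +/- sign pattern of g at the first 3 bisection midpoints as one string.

--+

x = 0 gives g = -6, negative; keep [-2, 0]
x = -1 gives g = -1, negative; keep [-2, -1]
x = -1.5 gives g = 1.125, positive; keep [-1.5, -1]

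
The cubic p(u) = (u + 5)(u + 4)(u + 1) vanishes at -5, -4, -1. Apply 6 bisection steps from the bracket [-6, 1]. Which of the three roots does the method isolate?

m = -2.5, p(m) = -5.625 (−); new bracket [-2.5, 1]
m = -0.75, p(m) = 3.453125 (+); new bracket [-2.5, -0.75]
m = -1.625, p(m) = -5.009766 (−); new bracket [-1.625, -0.75]
m = -1.1875, p(m) = -2.0105 (−); new bracket [-1.1875, -0.75]
m = -0.96875, p(m) = 0.3819 (+); new bracket [-1.1875, -0.96875]
m = -1.078125, p(m) = -0.8953 (−); new bracket [-1.078125, -0.96875]

-1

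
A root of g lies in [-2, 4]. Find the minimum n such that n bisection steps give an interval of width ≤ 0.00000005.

27

Width after n steps is 6/2^n. Need 2^n ≥ 6/0.00000005 = 120000000.
2^26 = 67108864 < 120000000 ≤ 2^27 = 134217728, so n = 27.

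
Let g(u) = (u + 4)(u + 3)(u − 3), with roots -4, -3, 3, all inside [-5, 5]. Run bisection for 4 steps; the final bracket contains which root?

m = 0, g(m) = -36 (−); new bracket [0, 5]
m = 2.5, g(m) = -17.875 (−); new bracket [2.5, 5]
m = 3.75, g(m) = 39.234375 (+); new bracket [2.5, 3.75]
m = 3.125, g(m) = 5.4551 (+); new bracket [2.5, 3.125]

3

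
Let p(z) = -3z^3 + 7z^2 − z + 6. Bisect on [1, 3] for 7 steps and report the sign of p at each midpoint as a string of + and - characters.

p(2) = 8 > 0, so the root lies in [2, 3]
p(2.5) = 0.375 > 0, so the root lies in [2.5, 3]
p(2.75) = -6.203125 < 0, so the root lies in [2.5, 2.75]
p(2.625) = -2.6543 < 0, so the root lies in [2.5, 2.625]
p(2.5625) = -1.0769 < 0, so the root lies in [2.5, 2.5625]
p(2.53125) = -0.3355 < 0, so the root lies in [2.5, 2.53125]
p(2.515625) = 0.0235 > 0, so the root lies in [2.515625, 2.53125]

++----+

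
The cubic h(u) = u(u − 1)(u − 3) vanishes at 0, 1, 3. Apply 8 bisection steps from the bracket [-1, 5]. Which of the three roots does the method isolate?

u = 2 gives h = -2, negative; keep [2, 5]
u = 3.5 gives h = 4.375, positive; keep [2, 3.5]
u = 2.75 gives h = -1.203125, negative; keep [2.75, 3.5]
u = 3.125 gives h = 0.8301, positive; keep [2.75, 3.125]
u = 2.9375 gives h = -0.3557, negative; keep [2.9375, 3.125]
u = 3.03125 gives h = 0.1924, positive; keep [2.9375, 3.03125]
u = 2.984375 gives h = -0.0925, negative; keep [2.984375, 3.03125]
u = 3.0078125 gives h = 0.0472, positive; keep [2.984375, 3.0078125]

3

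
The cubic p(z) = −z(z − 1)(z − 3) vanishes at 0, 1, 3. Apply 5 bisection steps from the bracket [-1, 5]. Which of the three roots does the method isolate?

3

m = 2, p(m) = 2 (+); new bracket [2, 5]
m = 3.5, p(m) = -4.375 (−); new bracket [2, 3.5]
m = 2.75, p(m) = 1.203125 (+); new bracket [2.75, 3.5]
m = 3.125, p(m) = -0.8301 (−); new bracket [2.75, 3.125]
m = 2.9375, p(m) = 0.3557 (+); new bracket [2.9375, 3.125]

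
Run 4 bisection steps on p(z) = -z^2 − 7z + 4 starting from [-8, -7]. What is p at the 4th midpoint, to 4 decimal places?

m = -7.5, p(m) = 0.25 (+); new bracket [-8, -7.5]
m = -7.75, p(m) = -1.8125 (−); new bracket [-7.75, -7.5]
m = -7.625, p(m) = -0.765625 (−); new bracket [-7.625, -7.5]
m = -7.5625, p(m) = -0.2539 (−); new bracket [-7.5625, -7.5]

-0.2539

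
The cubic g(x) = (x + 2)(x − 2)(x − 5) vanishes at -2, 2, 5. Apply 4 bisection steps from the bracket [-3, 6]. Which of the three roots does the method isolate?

-2

g(1.5) = 6.125 > 0, so the root lies in [-3, 1.5]
g(-0.75) = 19.765625 > 0, so the root lies in [-3, -0.75]
g(-1.875) = 3.330078 > 0, so the root lies in [-3, -1.875]
g(-2.4375) = -14.4392 < 0, so the root lies in [-2.4375, -1.875]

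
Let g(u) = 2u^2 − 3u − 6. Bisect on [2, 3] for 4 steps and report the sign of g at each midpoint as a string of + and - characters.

g(2.5) = -1 < 0, so the root lies in [2.5, 3]
g(2.75) = 0.875 > 0, so the root lies in [2.5, 2.75]
g(2.625) = -0.09375 < 0, so the root lies in [2.625, 2.75]
g(2.6875) = 0.3828 > 0, so the root lies in [2.625, 2.6875]

-+-+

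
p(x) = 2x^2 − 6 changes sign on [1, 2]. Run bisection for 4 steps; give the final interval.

p(1.5) = -1.5 < 0, so the root lies in [1.5, 2]
p(1.75) = 0.125 > 0, so the root lies in [1.5, 1.75]
p(1.625) = -0.71875 < 0, so the root lies in [1.625, 1.75]
p(1.6875) = -0.3047 < 0, so the root lies in [1.6875, 1.75]

[1.6875, 1.75]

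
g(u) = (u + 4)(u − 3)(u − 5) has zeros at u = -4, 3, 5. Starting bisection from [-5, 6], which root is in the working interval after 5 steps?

-4

m = 0.5, g(m) = 50.625 (+); new bracket [-5, 0.5]
m = -2.25, g(m) = 66.609375 (+); new bracket [-5, -2.25]
m = -3.625, g(m) = 21.427734 (+); new bracket [-5, -3.625]
m = -4.3125, g(m) = -21.2805 (−); new bracket [-4.3125, -3.625]
m = -3.96875, g(m) = 1.9532 (+); new bracket [-4.3125, -3.96875]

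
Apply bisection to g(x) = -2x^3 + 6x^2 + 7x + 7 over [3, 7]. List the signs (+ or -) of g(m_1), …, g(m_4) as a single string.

midpoint 5: g = -58 < 0 → [3, 5]
midpoint 4: g = 3 > 0 → [4, 5]
midpoint 4.5: g = -22.25 < 0 → [4, 4.5]
midpoint 4.25: g = -8.4062 < 0 → [4, 4.25]

-+--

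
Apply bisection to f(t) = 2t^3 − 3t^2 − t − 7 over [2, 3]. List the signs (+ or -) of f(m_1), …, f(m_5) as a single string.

+-+--

midpoint 2.5: f = 3 > 0 → [2, 2.5]
midpoint 2.25: f = -1.65625 < 0 → [2.25, 2.5]
midpoint 2.375: f = 0.496094 > 0 → [2.25, 2.375]
midpoint 2.3125: f = -0.6226 < 0 → [2.3125, 2.375]
midpoint 2.34375: f = -0.074 < 0 → [2.34375, 2.375]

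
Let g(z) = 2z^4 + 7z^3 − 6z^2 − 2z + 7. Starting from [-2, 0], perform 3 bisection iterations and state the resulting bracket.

z = -1 gives g = -2, negative; keep [-1, 0]
z = -0.5 gives g = 5.75, positive; keep [-1, -0.5]
z = -0.75 gives g = 2.804688, positive; keep [-1, -0.75]

[-1, -0.75]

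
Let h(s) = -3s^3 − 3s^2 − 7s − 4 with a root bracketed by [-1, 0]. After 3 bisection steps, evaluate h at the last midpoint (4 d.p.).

h(-0.5) = -0.875 < 0, so the root lies in [-1, -0.5]
h(-0.75) = 0.828125 > 0, so the root lies in [-0.75, -0.5]
h(-0.625) = -0.064453 < 0, so the root lies in [-0.75, -0.625]

-0.0645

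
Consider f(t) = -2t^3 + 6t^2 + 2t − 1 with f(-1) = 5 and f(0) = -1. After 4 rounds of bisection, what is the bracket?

[-0.5625, -0.5]

t = -0.5 gives f = -0.25, negative; keep [-1, -0.5]
t = -0.75 gives f = 1.71875, positive; keep [-0.75, -0.5]
t = -0.625 gives f = 0.582031, positive; keep [-0.625, -0.5]
t = -0.5625 gives f = 0.1294, positive; keep [-0.5625, -0.5]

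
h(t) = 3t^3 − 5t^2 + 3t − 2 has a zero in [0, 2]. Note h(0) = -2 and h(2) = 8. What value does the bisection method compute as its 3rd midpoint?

1.25

h(1) = -1 < 0, so the root lies in [1, 2]
h(1.5) = 1.375 > 0, so the root lies in [1, 1.5]
h(1.25) = -0.203125 < 0, so the root lies in [1.25, 1.5]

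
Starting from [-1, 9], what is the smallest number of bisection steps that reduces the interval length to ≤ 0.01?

10

Width after n steps is 10/2^n. Need 2^n ≥ 10/0.01 = 1000.
2^9 = 512 < 1000 ≤ 2^10 = 1024, so n = 10.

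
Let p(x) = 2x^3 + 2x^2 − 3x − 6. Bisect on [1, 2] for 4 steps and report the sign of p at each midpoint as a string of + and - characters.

+---

p(1.5) = 0.75 > 0, so the root lies in [1, 1.5]
p(1.25) = -2.71875 < 0, so the root lies in [1.25, 1.5]
p(1.375) = -1.144531 < 0, so the root lies in [1.375, 1.5]
p(1.4375) = -0.2388 < 0, so the root lies in [1.4375, 1.5]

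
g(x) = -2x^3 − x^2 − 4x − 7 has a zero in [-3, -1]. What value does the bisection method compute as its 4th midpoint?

-1.125

g(-2) = 13 > 0, so the root lies in [-2, -1]
g(-1.5) = 3.5 > 0, so the root lies in [-1.5, -1]
g(-1.25) = 0.34375 > 0, so the root lies in [-1.25, -1]
g(-1.125) = -0.918 < 0, so the root lies in [-1.25, -1.125]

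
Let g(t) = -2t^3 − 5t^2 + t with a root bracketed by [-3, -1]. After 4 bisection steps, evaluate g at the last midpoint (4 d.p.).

t = -2 gives g = -6, negative; keep [-3, -2]
t = -2.5 gives g = -2.5, negative; keep [-3, -2.5]
t = -2.75 gives g = 1.03125, positive; keep [-2.75, -2.5]
t = -2.625 gives g = -0.9023, negative; keep [-2.75, -2.625]

-0.9023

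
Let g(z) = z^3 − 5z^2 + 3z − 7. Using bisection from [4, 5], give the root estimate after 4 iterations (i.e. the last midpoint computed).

m = 4.5, g(m) = -3.625 (−); new bracket [4.5, 5]
m = 4.75, g(m) = 1.609375 (+); new bracket [4.5, 4.75]
m = 4.625, g(m) = -1.146484 (−); new bracket [4.625, 4.75]
m = 4.6875, g(m) = 0.196 (+); new bracket [4.625, 4.6875]

4.6875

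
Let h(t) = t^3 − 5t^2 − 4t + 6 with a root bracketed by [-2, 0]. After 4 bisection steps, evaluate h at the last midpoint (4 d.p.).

-0.5527

t = -1 gives h = 4, positive; keep [-2, -1]
t = -1.5 gives h = -2.625, negative; keep [-1.5, -1]
t = -1.25 gives h = 1.234375, positive; keep [-1.5, -1.25]
t = -1.375 gives h = -0.5527, negative; keep [-1.375, -1.25]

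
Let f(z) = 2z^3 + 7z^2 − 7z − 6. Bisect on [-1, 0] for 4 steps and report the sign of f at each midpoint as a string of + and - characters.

-++-

m = -0.5, f(m) = -1 (−); new bracket [-1, -0.5]
m = -0.75, f(m) = 2.34375 (+); new bracket [-0.75, -0.5]
m = -0.625, f(m) = 0.621094 (+); new bracket [-0.625, -0.5]
m = -0.5625, f(m) = -0.2036 (−); new bracket [-0.625, -0.5625]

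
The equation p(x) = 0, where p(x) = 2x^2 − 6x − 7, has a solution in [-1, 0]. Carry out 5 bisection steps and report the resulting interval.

x = -0.5 gives p = -3.5, negative; keep [-1, -0.5]
x = -0.75 gives p = -1.375, negative; keep [-1, -0.75]
x = -0.875 gives p = -0.21875, negative; keep [-1, -0.875]
x = -0.9375 gives p = 0.3828, positive; keep [-0.9375, -0.875]
x = -0.90625 gives p = 0.0801, positive; keep [-0.90625, -0.875]

[-0.90625, -0.875]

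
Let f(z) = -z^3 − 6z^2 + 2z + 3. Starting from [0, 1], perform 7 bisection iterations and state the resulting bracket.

[0.8203125, 0.828125]

midpoint 0.5: f = 2.375 > 0 → [0.5, 1]
midpoint 0.75: f = 0.703125 > 0 → [0.75, 1]
midpoint 0.875: f = -0.513672 < 0 → [0.75, 0.875]
midpoint 0.8125: f = 0.1277 > 0 → [0.8125, 0.875]
midpoint 0.84375: f = -0.1847 < 0 → [0.8125, 0.84375]
midpoint 0.828125: f = -0.0264 < 0 → [0.8125, 0.828125]
midpoint 0.8203125: f = 0.0512 > 0 → [0.8203125, 0.828125]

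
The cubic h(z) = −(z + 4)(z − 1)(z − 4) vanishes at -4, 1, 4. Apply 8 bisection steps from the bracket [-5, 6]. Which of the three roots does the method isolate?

z = 0.5 gives h = -7.875, negative; keep [-5, 0.5]
z = -2.25 gives h = -35.546875, negative; keep [-5, -2.25]
z = -3.625 gives h = -13.224609, negative; keep [-5, -3.625]
z = -4.3125 gives h = 13.8, positive; keep [-4.3125, -3.625]
z = -3.96875 gives h = -1.2373, negative; keep [-4.3125, -3.96875]
z = -4.140625 gives h = 5.8849, positive; keep [-4.140625, -3.96875]
z = -4.0546875 gives h = 2.2265, positive; keep [-4.0546875, -3.96875]
z = -4.01171875 gives h = 0.4705, positive; keep [-4.01171875, -3.96875]

-4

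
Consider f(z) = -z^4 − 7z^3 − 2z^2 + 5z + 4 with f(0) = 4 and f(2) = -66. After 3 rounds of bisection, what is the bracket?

[0.75, 1]

m = 1, f(m) = -1 (−); new bracket [0, 1]
m = 0.5, f(m) = 5.0625 (+); new bracket [0.5, 1]
m = 0.75, f(m) = 3.355469 (+); new bracket [0.75, 1]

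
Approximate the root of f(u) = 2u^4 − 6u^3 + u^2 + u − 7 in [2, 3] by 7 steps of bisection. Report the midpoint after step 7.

2.9140625

m = 2.5, f(m) = -13.875 (−); new bracket [2.5, 3]
m = 2.75, f(m) = -7.085938 (−); new bracket [2.75, 3]
m = 2.875, f(m) = -1.800293 (−); new bracket [2.875, 3]
m = 2.9375, f(m) = 1.398 (+); new bracket [2.875, 2.9375]
m = 2.90625, f(m) = -0.25 (−); new bracket [2.90625, 2.9375]
m = 2.921875, f(m) = 0.5616 (+); new bracket [2.90625, 2.921875]
m = 2.9140625, f(m) = 0.1527 (+); new bracket [2.90625, 2.9140625]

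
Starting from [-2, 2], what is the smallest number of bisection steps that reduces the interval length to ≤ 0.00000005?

27

Width after n steps is 4/2^n. Need 2^n ≥ 4/0.00000005 = 80000000.
2^26 = 67108864 < 80000000 ≤ 2^27 = 134217728, so n = 27.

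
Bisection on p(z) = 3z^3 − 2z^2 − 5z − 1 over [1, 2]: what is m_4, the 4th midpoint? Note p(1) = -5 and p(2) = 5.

z = 1.5 gives p = -2.875, negative; keep [1.5, 2]
z = 1.75 gives p = 0.203125, positive; keep [1.5, 1.75]
z = 1.625 gives p = -1.533203, negative; keep [1.625, 1.75]
z = 1.6875 gives p = -0.7166, negative; keep [1.6875, 1.75]

1.6875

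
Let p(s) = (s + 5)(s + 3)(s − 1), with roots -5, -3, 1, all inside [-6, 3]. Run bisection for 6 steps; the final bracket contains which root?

1

midpoint -1.5: p = -13.125 < 0 → [-1.5, 3]
midpoint 0.75: p = -5.390625 < 0 → [0.75, 3]
midpoint 1.875: p = 29.326172 > 0 → [0.75, 1.875]
midpoint 1.3125: p = 8.5071 > 0 → [0.75, 1.3125]
midpoint 1.03125: p = 0.7598 > 0 → [0.75, 1.03125]
midpoint 0.890625: p = -2.5067 < 0 → [0.890625, 1.03125]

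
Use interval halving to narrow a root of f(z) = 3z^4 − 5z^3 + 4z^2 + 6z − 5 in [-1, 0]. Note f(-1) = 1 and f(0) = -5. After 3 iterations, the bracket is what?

f(-0.5) = -6.1875 < 0, so the root lies in [-1, -0.5]
f(-0.75) = -4.191406 < 0, so the root lies in [-1, -0.75]
f(-0.875) = -2.079346 < 0, so the root lies in [-1, -0.875]

[-1, -0.875]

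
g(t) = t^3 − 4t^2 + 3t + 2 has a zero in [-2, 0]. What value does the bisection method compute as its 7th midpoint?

midpoint -1: g = -6 < 0 → [-1, 0]
midpoint -0.5: g = -0.625 < 0 → [-0.5, 0]
midpoint -0.25: g = 0.984375 > 0 → [-0.5, -0.25]
midpoint -0.375: g = 0.2598 > 0 → [-0.5, -0.375]
midpoint -0.4375: g = -0.1619 < 0 → [-0.4375, -0.375]
midpoint -0.40625: g = 0.054 > 0 → [-0.4375, -0.40625]
midpoint -0.421875: g = -0.0526 < 0 → [-0.421875, -0.40625]

-0.421875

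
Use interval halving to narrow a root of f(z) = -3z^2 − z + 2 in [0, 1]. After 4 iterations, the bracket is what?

[0.625, 0.6875]

f(0.5) = 0.75 > 0, so the root lies in [0.5, 1]
f(0.75) = -0.4375 < 0, so the root lies in [0.5, 0.75]
f(0.625) = 0.203125 > 0, so the root lies in [0.625, 0.75]
f(0.6875) = -0.1055 < 0, so the root lies in [0.625, 0.6875]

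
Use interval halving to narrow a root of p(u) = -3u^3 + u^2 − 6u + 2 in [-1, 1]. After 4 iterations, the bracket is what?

p(0) = 2 > 0, so the root lies in [0, 1]
p(0.5) = -1.125 < 0, so the root lies in [0, 0.5]
p(0.25) = 0.515625 > 0, so the root lies in [0.25, 0.5]
p(0.375) = -0.2676 < 0, so the root lies in [0.25, 0.375]

[0.25, 0.375]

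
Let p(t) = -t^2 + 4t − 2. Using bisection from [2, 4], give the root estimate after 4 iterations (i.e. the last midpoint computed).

3.375

midpoint 3: p = 1 > 0 → [3, 4]
midpoint 3.5: p = -0.25 < 0 → [3, 3.5]
midpoint 3.25: p = 0.4375 > 0 → [3.25, 3.5]
midpoint 3.375: p = 0.1094 > 0 → [3.375, 3.5]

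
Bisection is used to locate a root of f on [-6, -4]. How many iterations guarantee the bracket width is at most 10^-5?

Width after n steps is 2/2^n. Need 2^n ≥ 2/10^-5 = 200000.
2^17 = 131072 < 200000 ≤ 2^18 = 262144, so n = 18.

18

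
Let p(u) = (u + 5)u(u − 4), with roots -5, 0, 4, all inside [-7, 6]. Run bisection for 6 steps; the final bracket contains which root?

midpoint -0.5: p = 10.125 > 0 → [-7, -0.5]
midpoint -3.75: p = 36.328125 > 0 → [-7, -3.75]
midpoint -5.375: p = -18.896484 < 0 → [-5.375, -3.75]
midpoint -4.5625: p = 17.0916 > 0 → [-5.375, -4.5625]
midpoint -4.96875: p = 1.3926 > 0 → [-5.375, -4.96875]
midpoint -5.171875: p = -8.153 < 0 → [-5.171875, -4.96875]

-5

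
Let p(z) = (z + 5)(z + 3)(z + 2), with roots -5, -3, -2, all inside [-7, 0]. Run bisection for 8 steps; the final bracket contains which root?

-5

m = -3.5, p(m) = 1.125 (+); new bracket [-7, -3.5]
m = -5.25, p(m) = -1.828125 (−); new bracket [-5.25, -3.5]
m = -4.375, p(m) = 2.041016 (+); new bracket [-5.25, -4.375]
m = -4.8125, p(m) = 0.9558 (+); new bracket [-5.25, -4.8125]
m = -5.03125, p(m) = -0.1924 (−); new bracket [-5.03125, -4.8125]
m = -4.921875, p(m) = 0.4387 (+); new bracket [-5.03125, -4.921875]
m = -4.9765625, p(m) = 0.1379 (+); new bracket [-5.03125, -4.9765625]
m = -5.00390625, p(m) = -0.0235 (−); new bracket [-5.00390625, -4.9765625]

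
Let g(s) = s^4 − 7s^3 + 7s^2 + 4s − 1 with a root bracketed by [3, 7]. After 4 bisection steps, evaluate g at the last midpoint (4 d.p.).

15.8008

s = 5 gives g = -56, negative; keep [5, 7]
s = 6 gives g = 59, positive; keep [5, 6]
s = 5.5 gives g = -16.8125, negative; keep [5.5, 6]
s = 5.75 gives g = 15.8008, positive; keep [5.5, 5.75]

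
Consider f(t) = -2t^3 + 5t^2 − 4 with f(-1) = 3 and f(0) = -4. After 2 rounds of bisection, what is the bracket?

[-1, -0.75]

midpoint -0.5: f = -2.5 < 0 → [-1, -0.5]
midpoint -0.75: f = -0.34375 < 0 → [-1, -0.75]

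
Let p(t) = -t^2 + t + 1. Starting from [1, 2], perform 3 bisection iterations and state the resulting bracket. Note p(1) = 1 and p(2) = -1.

[1.5, 1.625]

p(1.5) = 0.25 > 0, so the root lies in [1.5, 2]
p(1.75) = -0.3125 < 0, so the root lies in [1.5, 1.75]
p(1.625) = -0.015625 < 0, so the root lies in [1.5, 1.625]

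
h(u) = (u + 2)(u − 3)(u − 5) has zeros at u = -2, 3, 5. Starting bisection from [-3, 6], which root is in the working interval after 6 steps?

m = 1.5, h(m) = 18.375 (+); new bracket [-3, 1.5]
m = -0.75, h(m) = 26.953125 (+); new bracket [-3, -0.75]
m = -1.875, h(m) = 4.189453 (+); new bracket [-3, -1.875]
m = -2.4375, h(m) = -17.6931 (−); new bracket [-2.4375, -1.875]
m = -2.15625, h(m) = -5.7655 (−); new bracket [-2.15625, -1.875]
m = -2.015625, h(m) = -0.5498 (−); new bracket [-2.015625, -1.875]

-2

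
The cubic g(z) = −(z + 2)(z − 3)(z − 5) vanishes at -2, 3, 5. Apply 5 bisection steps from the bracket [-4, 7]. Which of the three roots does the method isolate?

z = 1.5 gives g = -18.375, negative; keep [-4, 1.5]
z = -1.25 gives g = -19.921875, negative; keep [-4, -1.25]
z = -2.625 gives g = 26.806641, positive; keep [-2.625, -1.25]
z = -1.9375 gives g = -2.1409, negative; keep [-2.625, -1.9375]
z = -2.28125 gives g = 10.8152, positive; keep [-2.28125, -1.9375]

-2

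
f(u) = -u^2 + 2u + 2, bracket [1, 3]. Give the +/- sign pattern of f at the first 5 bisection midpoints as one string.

u = 2 gives f = 2, positive; keep [2, 3]
u = 2.5 gives f = 0.75, positive; keep [2.5, 3]
u = 2.75 gives f = -0.0625, negative; keep [2.5, 2.75]
u = 2.625 gives f = 0.3594, positive; keep [2.625, 2.75]
u = 2.6875 gives f = 0.1523, positive; keep [2.6875, 2.75]

++-++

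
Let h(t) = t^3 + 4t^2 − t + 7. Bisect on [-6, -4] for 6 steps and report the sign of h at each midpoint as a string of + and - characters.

-+---+

m = -5, h(m) = -13 (−); new bracket [-5, -4]
m = -4.5, h(m) = 1.375 (+); new bracket [-5, -4.5]
m = -4.75, h(m) = -5.171875 (−); new bracket [-4.75, -4.5]
m = -4.625, h(m) = -1.7441 (−); new bracket [-4.625, -4.5]
m = -4.5625, h(m) = -0.1467 (−); new bracket [-4.5625, -4.5]
m = -4.53125, h(m) = 0.6235 (+); new bracket [-4.5625, -4.53125]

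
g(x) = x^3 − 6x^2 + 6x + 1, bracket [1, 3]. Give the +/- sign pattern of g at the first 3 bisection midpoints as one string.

x = 2 gives g = -3, negative; keep [1, 2]
x = 1.5 gives g = -0.125, negative; keep [1, 1.5]
x = 1.25 gives g = 1.078125, positive; keep [1.25, 1.5]

--+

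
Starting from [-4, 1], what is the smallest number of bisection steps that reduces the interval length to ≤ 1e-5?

Width after n steps is 5/2^n. Need 2^n ≥ 5/1e-5 = 500000.
2^18 = 262144 < 500000 ≤ 2^19 = 524288, so n = 19.

19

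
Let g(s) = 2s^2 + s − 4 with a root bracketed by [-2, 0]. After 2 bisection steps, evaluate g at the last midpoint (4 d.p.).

-1.0000

s = -1 gives g = -3, negative; keep [-2, -1]
s = -1.5 gives g = -1, negative; keep [-2, -1.5]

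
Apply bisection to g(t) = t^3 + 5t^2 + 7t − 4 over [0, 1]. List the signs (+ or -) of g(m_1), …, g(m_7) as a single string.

t = 0.5 gives g = 0.875, positive; keep [0, 0.5]
t = 0.25 gives g = -1.921875, negative; keep [0.25, 0.5]
t = 0.375 gives g = -0.619141, negative; keep [0.375, 0.5]
t = 0.4375 gives g = 0.1033, positive; keep [0.375, 0.4375]
t = 0.40625 gives g = -0.264, negative; keep [0.40625, 0.4375]
t = 0.421875 gives g = -0.0819, negative; keep [0.421875, 0.4375]
t = 0.4296875 gives g = 0.0103, positive; keep [0.421875, 0.4296875]

+--+--+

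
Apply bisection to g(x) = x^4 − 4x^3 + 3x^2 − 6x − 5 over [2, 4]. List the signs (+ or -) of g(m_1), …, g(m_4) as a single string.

--+-

m = 3, g(m) = -23 (−); new bracket [3, 4]
m = 3.5, g(m) = -10.6875 (−); new bracket [3.5, 4]
m = 3.75, g(m) = 1.503906 (+); new bracket [3.5, 3.75]
m = 3.625, g(m) = -5.1912 (−); new bracket [3.625, 3.75]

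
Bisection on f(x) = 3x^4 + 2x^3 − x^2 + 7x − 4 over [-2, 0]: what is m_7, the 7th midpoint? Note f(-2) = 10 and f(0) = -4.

midpoint -1: f = -11 < 0 → [-2, -1]
midpoint -1.5: f = -8.3125 < 0 → [-2, -1.5]
midpoint -1.75: f = -1.894531 < 0 → [-2, -1.75]
midpoint -1.875: f = 3.2546 > 0 → [-1.875, -1.75]
midpoint -1.8125: f = 0.4954 > 0 → [-1.8125, -1.75]
midpoint -1.78125: f = -0.7439 < 0 → [-1.8125, -1.78125]
midpoint -1.796875: f = -0.1356 < 0 → [-1.8125, -1.796875]

-1.796875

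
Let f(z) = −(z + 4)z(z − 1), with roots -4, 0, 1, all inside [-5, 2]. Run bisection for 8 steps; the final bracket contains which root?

midpoint -1.5: f = -9.375 < 0 → [-5, -1.5]
midpoint -3.25: f = -10.359375 < 0 → [-5, -3.25]
midpoint -4.125: f = 2.642578 > 0 → [-4.125, -3.25]
midpoint -3.6875: f = -5.4016 < 0 → [-4.125, -3.6875]
midpoint -3.90625: f = -1.7967 < 0 → [-4.125, -3.90625]
midpoint -4.015625: f = 0.3147 > 0 → [-4.015625, -3.90625]
midpoint -3.9609375: f = -0.7676 < 0 → [-4.015625, -3.9609375]
midpoint -3.98828125: f = -0.2331 < 0 → [-4.015625, -3.98828125]

-4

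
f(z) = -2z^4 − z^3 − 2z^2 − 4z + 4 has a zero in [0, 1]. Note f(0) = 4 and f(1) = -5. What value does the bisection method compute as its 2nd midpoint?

f(0.5) = 1.25 > 0, so the root lies in [0.5, 1]
f(0.75) = -1.179688 < 0, so the root lies in [0.5, 0.75]

0.75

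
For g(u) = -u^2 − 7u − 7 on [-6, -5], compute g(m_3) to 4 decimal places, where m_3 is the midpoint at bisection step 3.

-0.3906

midpoint -5.5: g = 1.25 > 0 → [-6, -5.5]
midpoint -5.75: g = 0.1875 > 0 → [-6, -5.75]
midpoint -5.875: g = -0.390625 < 0 → [-5.875, -5.75]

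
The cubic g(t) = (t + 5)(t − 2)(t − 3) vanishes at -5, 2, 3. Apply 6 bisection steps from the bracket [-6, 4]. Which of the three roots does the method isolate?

-5

m = -1, g(m) = 48 (+); new bracket [-6, -1]
m = -3.5, g(m) = 53.625 (+); new bracket [-6, -3.5]
m = -4.75, g(m) = 13.078125 (+); new bracket [-6, -4.75]
m = -5.375, g(m) = -23.1621 (−); new bracket [-5.375, -4.75]
m = -5.0625, g(m) = -3.5588 (−); new bracket [-5.0625, -4.75]
m = -4.90625, g(m) = 5.119 (+); new bracket [-5.0625, -4.90625]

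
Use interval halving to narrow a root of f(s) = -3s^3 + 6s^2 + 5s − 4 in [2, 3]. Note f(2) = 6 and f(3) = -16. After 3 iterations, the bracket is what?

s = 2.5 gives f = -0.875, negative; keep [2, 2.5]
s = 2.25 gives f = 3.453125, positive; keep [2.25, 2.5]
s = 2.375 gives f = 1.529297, positive; keep [2.375, 2.5]

[2.375, 2.5]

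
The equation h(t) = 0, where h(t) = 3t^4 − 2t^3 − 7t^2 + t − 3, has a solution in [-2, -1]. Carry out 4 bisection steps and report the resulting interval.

t = -1.5 gives h = 1.6875, positive; keep [-1.5, -1]
t = -1.25 gives h = -3.957031, negative; keep [-1.5, -1.25]
t = -1.375 gives h = -1.686768, negative; keep [-1.5, -1.375]
t = -1.4375 gives h = -0.1513, negative; keep [-1.5, -1.4375]

[-1.5, -1.4375]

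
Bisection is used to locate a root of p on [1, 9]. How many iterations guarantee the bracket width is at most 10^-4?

Width after n steps is 8/2^n. Need 2^n ≥ 8/10^-4 = 80000.
2^16 = 65536 < 80000 ≤ 2^17 = 131072, so n = 17.

17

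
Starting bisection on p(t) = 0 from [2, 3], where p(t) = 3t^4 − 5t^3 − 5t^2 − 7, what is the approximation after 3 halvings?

midpoint 2.5: p = 0.8125 > 0 → [2, 2.5]
midpoint 2.25: p = -12.378906 < 0 → [2.25, 2.5]
midpoint 2.375: p = -6.735596 < 0 → [2.375, 2.5]

2.375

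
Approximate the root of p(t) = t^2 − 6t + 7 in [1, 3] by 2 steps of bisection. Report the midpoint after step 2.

m = 2, p(m) = -1 (−); new bracket [1, 2]
m = 1.5, p(m) = 0.25 (+); new bracket [1.5, 2]

1.5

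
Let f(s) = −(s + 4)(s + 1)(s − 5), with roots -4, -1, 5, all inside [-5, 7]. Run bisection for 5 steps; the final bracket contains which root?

midpoint 1: f = 40 > 0 → [1, 7]
midpoint 4: f = 40 > 0 → [4, 7]
midpoint 5.5: f = -30.875 < 0 → [4, 5.5]
midpoint 4.75: f = 12.5781 > 0 → [4.75, 5.5]
midpoint 5.125: f = -6.9863 < 0 → [4.75, 5.125]

5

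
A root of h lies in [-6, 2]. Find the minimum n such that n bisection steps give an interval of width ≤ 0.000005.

Width after n steps is 8/2^n. Need 2^n ≥ 8/0.000005 = 1600000.
2^20 = 1048576 < 1600000 ≤ 2^21 = 2097152, so n = 21.

21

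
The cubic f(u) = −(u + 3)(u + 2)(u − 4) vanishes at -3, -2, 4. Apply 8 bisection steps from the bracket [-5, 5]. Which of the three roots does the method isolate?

u = 0 gives f = 24, positive; keep [0, 5]
u = 2.5 gives f = 37.125, positive; keep [2.5, 5]
u = 3.75 gives f = 9.703125, positive; keep [3.75, 5]
u = 4.375 gives f = -17.6309, negative; keep [3.75, 4.375]
u = 4.0625 gives f = -2.676, negative; keep [3.75, 4.0625]
u = 3.90625 gives f = 3.8241, positive; keep [3.90625, 4.0625]
u = 3.984375 gives f = 0.6531, positive; keep [3.984375, 4.0625]
u = 4.0234375 gives f = -0.9915, negative; keep [3.984375, 4.0234375]

4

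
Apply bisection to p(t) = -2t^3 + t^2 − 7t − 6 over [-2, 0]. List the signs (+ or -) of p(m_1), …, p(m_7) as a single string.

t = -1 gives p = 4, positive; keep [-1, 0]
t = -0.5 gives p = -2, negative; keep [-1, -0.5]
t = -0.75 gives p = 0.65625, positive; keep [-0.75, -0.5]
t = -0.625 gives p = -0.7461, negative; keep [-0.75, -0.625]
t = -0.6875 gives p = -0.0649, negative; keep [-0.75, -0.6875]
t = -0.71875 gives p = 0.2905, positive; keep [-0.71875, -0.6875]
t = -0.703125 gives p = 0.1115, positive; keep [-0.703125, -0.6875]

+-+--++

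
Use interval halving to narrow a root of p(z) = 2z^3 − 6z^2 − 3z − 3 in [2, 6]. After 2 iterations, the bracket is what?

midpoint 4: p = 17 > 0 → [2, 4]
midpoint 3: p = -12 < 0 → [3, 4]

[3, 4]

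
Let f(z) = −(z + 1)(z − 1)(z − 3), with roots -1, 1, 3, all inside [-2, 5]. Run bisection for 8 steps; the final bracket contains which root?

z = 1.5 gives f = 1.875, positive; keep [1.5, 5]
z = 3.25 gives f = -2.390625, negative; keep [1.5, 3.25]
z = 2.375 gives f = 2.900391, positive; keep [2.375, 3.25]
z = 2.8125 gives f = 1.2957, positive; keep [2.8125, 3.25]
z = 3.03125 gives f = -0.2559, negative; keep [2.8125, 3.03125]
z = 2.921875 gives f = 0.5889, positive; keep [2.921875, 3.03125]
z = 2.9765625 gives f = 0.1842, positive; keep [2.9765625, 3.03125]
z = 3.00390625 gives f = -0.0313, negative; keep [2.9765625, 3.00390625]

3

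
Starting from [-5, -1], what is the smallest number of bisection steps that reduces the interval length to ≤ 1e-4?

Width after n steps is 4/2^n. Need 2^n ≥ 4/1e-4 = 40000.
2^15 = 32768 < 40000 ≤ 2^16 = 65536, so n = 16.

16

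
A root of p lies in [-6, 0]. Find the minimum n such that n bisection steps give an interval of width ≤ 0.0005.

Width after n steps is 6/2^n. Need 2^n ≥ 6/0.0005 = 12000.
2^13 = 8192 < 12000 ≤ 2^14 = 16384, so n = 14.

14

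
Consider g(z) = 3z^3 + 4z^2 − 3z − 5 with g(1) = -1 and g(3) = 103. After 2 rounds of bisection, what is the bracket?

g(2) = 29 > 0, so the root lies in [1, 2]
g(1.5) = 9.625 > 0, so the root lies in [1, 1.5]

[1, 1.5]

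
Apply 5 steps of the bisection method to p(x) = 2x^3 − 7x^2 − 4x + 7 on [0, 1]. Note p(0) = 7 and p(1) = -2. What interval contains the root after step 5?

[0.8125, 0.84375]

p(0.5) = 3.5 > 0, so the root lies in [0.5, 1]
p(0.75) = 0.90625 > 0, so the root lies in [0.75, 1]
p(0.875) = -0.519531 < 0, so the root lies in [0.75, 0.875]
p(0.8125) = 0.2017 > 0, so the root lies in [0.8125, 0.875]
p(0.84375) = -0.157 < 0, so the root lies in [0.8125, 0.84375]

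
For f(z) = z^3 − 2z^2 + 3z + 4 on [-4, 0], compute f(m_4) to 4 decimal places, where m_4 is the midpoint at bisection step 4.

midpoint -2: f = -18 < 0 → [-2, 0]
midpoint -1: f = -2 < 0 → [-1, 0]
midpoint -0.5: f = 1.875 > 0 → [-1, -0.5]
midpoint -0.75: f = 0.2031 > 0 → [-1, -0.75]

0.2031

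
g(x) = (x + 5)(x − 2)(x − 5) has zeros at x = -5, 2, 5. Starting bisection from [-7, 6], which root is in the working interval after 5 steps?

midpoint -0.5: g = 61.875 > 0 → [-7, -0.5]
midpoint -3.75: g = 62.890625 > 0 → [-7, -3.75]
midpoint -5.375: g = -28.693359 < 0 → [-5.375, -3.75]
midpoint -4.5625: g = 27.4548 > 0 → [-5.375, -4.5625]
midpoint -4.96875: g = 2.1709 > 0 → [-5.375, -4.96875]

-5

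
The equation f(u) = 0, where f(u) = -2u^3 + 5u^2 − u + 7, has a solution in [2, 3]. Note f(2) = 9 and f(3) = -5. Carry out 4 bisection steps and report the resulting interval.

midpoint 2.5: f = 4.5 > 0 → [2.5, 3]
midpoint 2.75: f = 0.46875 > 0 → [2.75, 3]
midpoint 2.875: f = -2.074219 < 0 → [2.75, 2.875]
midpoint 2.8125: f = -0.7563 < 0 → [2.75, 2.8125]

[2.75, 2.8125]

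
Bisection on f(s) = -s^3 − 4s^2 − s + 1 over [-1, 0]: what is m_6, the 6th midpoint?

s = -0.5 gives f = 0.625, positive; keep [-1, -0.5]
s = -0.75 gives f = -0.078125, negative; keep [-0.75, -0.5]
s = -0.625 gives f = 0.306641, positive; keep [-0.75, -0.625]
s = -0.6875 gives f = 0.1218, positive; keep [-0.75, -0.6875]
s = -0.71875 gives f = 0.0237, positive; keep [-0.75, -0.71875]
s = -0.734375 gives f = -0.0268, negative; keep [-0.734375, -0.71875]

-0.734375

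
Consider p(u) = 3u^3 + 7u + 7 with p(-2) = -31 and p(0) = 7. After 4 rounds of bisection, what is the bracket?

[-0.875, -0.75]

midpoint -1: p = -3 < 0 → [-1, 0]
midpoint -0.5: p = 3.125 > 0 → [-1, -0.5]
midpoint -0.75: p = 0.484375 > 0 → [-1, -0.75]
midpoint -0.875: p = -1.1348 < 0 → [-0.875, -0.75]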